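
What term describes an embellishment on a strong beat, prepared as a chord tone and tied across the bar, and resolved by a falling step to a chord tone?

Approach: by preparation — the pitch is first a chord tone, then held (tied or repeated) while the harmony changes under it. Departure: down by step. Metric position: strong.
A prepared dissonance that resolves downward by step — a suspension. (The same figure resolving upward would be a retardation.)

Suspension.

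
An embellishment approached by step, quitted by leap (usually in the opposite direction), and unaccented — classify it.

Approach: by step. Departure: by leap. Metric position: weak.
Step in, leap out, from a weak position — an escape tone (échappée). (It is the mirror image of the appoggiatura, which leaps in and steps out on a strong beat.)

Escape tone.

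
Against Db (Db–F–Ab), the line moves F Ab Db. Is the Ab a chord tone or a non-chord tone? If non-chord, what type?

Chord tone (the fifth of Db major triad).

Db major triad contains Db, F, Ab; Ab is the fifth, so it is a chord tone.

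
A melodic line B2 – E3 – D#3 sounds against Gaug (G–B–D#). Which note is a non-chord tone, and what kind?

The harmony at that moment is G augmented triad (G, B, D#); E3 is not a chord tone.
It is approached by leap up from B2 and left by step down to D#3.
Leap in, step out — an appoggiatura.

E3 is an appoggiatura.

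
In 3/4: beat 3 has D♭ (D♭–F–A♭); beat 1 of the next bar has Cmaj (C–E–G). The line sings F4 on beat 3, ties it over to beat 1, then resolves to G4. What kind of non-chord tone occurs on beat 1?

Retardation.

The harmony at that moment is C major triad (C, E, G); F4 is not a chord tone.
It is held over (the same pitch as the preceding F4) and left by step up to G4.
Held over from the previous chord and resolving up by step — a retardation.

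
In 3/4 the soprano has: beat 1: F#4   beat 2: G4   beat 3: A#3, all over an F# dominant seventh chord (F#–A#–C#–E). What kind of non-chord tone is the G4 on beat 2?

Escape tone.

The harmony at that moment is F# dominant seventh chord (F#, A#, C#, E); G4 is not a chord tone.
It is approached by step up from F#4 and left by leap down to A#3.
Step in, leap out, on a weak beat — an escape tone.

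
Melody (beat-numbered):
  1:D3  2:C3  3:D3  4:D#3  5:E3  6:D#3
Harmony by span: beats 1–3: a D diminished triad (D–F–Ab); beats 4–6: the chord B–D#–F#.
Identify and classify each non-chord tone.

C3 (beat 2) — neighbor tone; E3 (beat 5) — neighbor tone.

The harmony at that moment is D diminished triad (D, F, Ab); C3 is not a chord tone.
It is approached by step down from D3 and left by step up to D3.
Step away and step back to the same note — a neighbor tone (lower neighbor).
The harmony at that moment is B major triad (B, D#, F#); E3 is not a chord tone.
It is approached by step up from D#3 and left by step down to D#3.
Step away and step back to the same note — a neighbor tone (upper neighbor).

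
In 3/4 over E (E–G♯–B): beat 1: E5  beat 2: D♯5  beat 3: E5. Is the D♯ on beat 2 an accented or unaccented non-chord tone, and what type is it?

Unaccented neighbor tone.

The harmony at that moment is E major triad (E, G♯, B); D♯5 is not a chord tone.
It is approached by step down from E5 and left by step up to E5.
Step away and step back to the same note — a neighbor tone (lower neighbor).
It falls on a weak beat, so it is unaccented.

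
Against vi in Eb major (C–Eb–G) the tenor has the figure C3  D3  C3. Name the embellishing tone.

The harmony at that moment is C minor triad (C, Eb, G); D3 is not a chord tone.
It is approached by step up from C3 and left by step down to C3.
Step away and step back to the same note — a neighbor tone (upper neighbor).

D3 is a neighbor tone.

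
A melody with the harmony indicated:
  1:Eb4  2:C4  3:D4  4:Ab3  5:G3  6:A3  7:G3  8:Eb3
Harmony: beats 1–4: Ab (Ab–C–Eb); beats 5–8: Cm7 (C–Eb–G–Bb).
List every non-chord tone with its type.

D4 (beat 3) — escape tone; A3 (beat 6) — neighbor tone.

The harmony at that moment is Ab major triad (Ab, C, Eb); D4 is not a chord tone.
It is approached by step up from C4 and left by leap down to Ab3.
Step in, leap out — an escape tone.
The harmony at that moment is C minor seventh chord (C, Eb, G, Bb); A3 is not a chord tone.
It is approached by step up from G3 and left by step down to G3.
Step away and step back to the same note — a neighbor tone (upper neighbor).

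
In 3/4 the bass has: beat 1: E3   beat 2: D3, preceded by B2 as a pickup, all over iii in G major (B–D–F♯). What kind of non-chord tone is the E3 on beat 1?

The harmony at that moment is B minor triad (B, D, F♯); E3 is not a chord tone.
It is approached by leap up from B2 and left by step down to D3.
Leap in, step out, metrically accented — an appoggiatura.

Appoggiatura.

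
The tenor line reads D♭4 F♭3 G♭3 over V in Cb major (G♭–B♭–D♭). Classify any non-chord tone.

F♭3 is an appoggiatura.

The harmony at that moment is G♭ major triad (G♭, B♭, D♭); F♭3 is not a chord tone.
It is approached by leap down from D♭4 and left by step up to G♭3.
Leap in, step out — an appoggiatura.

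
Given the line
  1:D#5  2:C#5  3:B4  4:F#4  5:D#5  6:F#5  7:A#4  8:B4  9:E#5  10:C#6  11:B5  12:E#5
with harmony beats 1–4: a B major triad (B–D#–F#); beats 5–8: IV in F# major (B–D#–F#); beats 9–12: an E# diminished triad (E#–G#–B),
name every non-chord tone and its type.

The harmony at that moment is B major triad (B, D#, F#); C#5 is not a chord tone.
It is approached by step down from D#5 and left by step down to B4.
Step in, step out in the same direction — a passing tone.
The harmony at that moment is B major triad (B, D#, F#); A#4 is not a chord tone.
It is approached by leap down from F#5 and left by step up to B4.
Leap in, step out — an appoggiatura.
The harmony at that moment is E# diminished triad (E#, G#, B); C#6 is not a chord tone.
It is approached by leap up from E#5 and left by step down to B5.
Leap in, step out — an appoggiatura.

C#5 (beat 2) — passing tone; A#4 (beat 7) — appoggiatura; C#6 (beat 10) — appoggiatura.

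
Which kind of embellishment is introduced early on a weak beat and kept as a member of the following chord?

Anticipation.

Approach: ahead of the chord change (typically by step), so it is dissonant against the current harmony. Departure: none — the same pitch is restated or held and is a chord tone of the new harmony.
Dissonant first, consonant once the harmony catches up: the note simply arrives early — an anticipation. (The reverse timing, consonant first and dissonant after the change, would be a suspension or retardation.)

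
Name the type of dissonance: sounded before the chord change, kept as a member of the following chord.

Anticipation.

Approach: ahead of the chord change (typically by step), so it is dissonant against the current harmony. Departure: none — the same pitch is restated or held and is a chord tone of the new harmony.
Dissonant first, consonant once the harmony catches up: the note simply arrives early — an anticipation. (The reverse timing, consonant first and dissonant after the change, would be a suspension or retardation.)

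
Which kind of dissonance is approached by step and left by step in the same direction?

Approach: by step. Departure: by step, continuing in the same direction.
Stepwise on both sides with no change of direction means the note fills in the space between two different chord tones — a passing tone. (Had it turned back to its starting note it would be a neighbor tone instead.)

Passing tone.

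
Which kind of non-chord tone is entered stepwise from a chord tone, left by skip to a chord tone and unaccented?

Approach: by step. Departure: by leap. Metric position: weak.
Step in, leap out, from a weak position — an escape tone (échappée). (It is the mirror image of the appoggiatura, which leaps in and steps out on a strong beat.)

Escape tone.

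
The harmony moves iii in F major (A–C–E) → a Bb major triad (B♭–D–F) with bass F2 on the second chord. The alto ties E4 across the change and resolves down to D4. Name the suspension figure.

At the second chord the bass is F2. The suspended E4 lies a seventh above the bass; after resolving down by step to D4, the interval above the bass becomes a sixth.
Suspension figures are named by those two intervals: 7–6.

7–6 suspension.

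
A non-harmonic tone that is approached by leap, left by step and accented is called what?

Approach: by leap. Departure: by step. Metric position: strong.
Leap in, step out, in a metrically strong position — an appoggiatura. (It is the mirror image of the escape tone, which steps in and leaps out from a weak position.)

Appoggiatura.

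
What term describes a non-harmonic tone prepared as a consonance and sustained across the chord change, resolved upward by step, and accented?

Retardation.

Approach: by preparation — the pitch is first a chord tone, then held (tied or repeated) while the harmony changes under it. Departure: up by step. Metric position: strong.
A prepared dissonance that resolves upward by step — a retardation. (The same figure resolving downward would be a suspension.)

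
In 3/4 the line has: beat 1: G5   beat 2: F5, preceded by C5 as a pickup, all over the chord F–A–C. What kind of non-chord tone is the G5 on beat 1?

The harmony at that moment is F major triad (F, A, C); G5 is not a chord tone.
It is approached by leap up from C5 and left by step down to F5.
Leap in, step out, metrically accented — an appoggiatura.

Appoggiatura.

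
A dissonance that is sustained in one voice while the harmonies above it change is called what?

Pedal tone.

Approach: none. Departure: none — a single pitch is sustained while the chords change around it, passing through harmonies that do not contain it.
No melodic motion at all; the dissonance is created entirely by the moving harmonies against the stationary note — a pedal tone (pedal point).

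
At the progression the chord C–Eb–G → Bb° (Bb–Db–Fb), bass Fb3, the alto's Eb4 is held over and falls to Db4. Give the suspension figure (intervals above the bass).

At the second chord the bass is Fb3. The suspended Eb4 lies a seventh above the bass; after resolving down by step to Db4, the interval above the bass becomes a sixth.
Suspension figures are named by those two intervals: 7–6.

7–6 suspension.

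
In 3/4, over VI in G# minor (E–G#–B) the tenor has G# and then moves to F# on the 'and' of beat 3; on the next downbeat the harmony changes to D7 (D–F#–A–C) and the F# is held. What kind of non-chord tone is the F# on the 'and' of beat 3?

The harmony at that moment is E major triad (E, G#, B); F# is not a chord tone.
It is approached by step down from G# and then sustained as the same pitch into the next harmony.
Arriving early and becoming a chord tone when the harmony changes — an anticipation.

Anticipation.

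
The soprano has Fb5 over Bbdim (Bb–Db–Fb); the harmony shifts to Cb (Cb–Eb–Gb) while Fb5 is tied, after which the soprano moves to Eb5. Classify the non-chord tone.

Fb5 is a suspension.

The harmony at that moment is Cb major triad (Cb, Eb, Gb); Fb5 is not a chord tone.
It is held over (the same pitch as the preceding Fb5) and left by step down to Eb5.
Held over from the previous chord and resolving down by step — a suspension.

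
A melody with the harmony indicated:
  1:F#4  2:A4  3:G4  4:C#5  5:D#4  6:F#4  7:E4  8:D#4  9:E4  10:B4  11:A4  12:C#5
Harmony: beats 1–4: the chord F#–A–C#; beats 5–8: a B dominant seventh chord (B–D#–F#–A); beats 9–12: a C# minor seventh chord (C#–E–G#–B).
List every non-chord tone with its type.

G4 (beat 3) — escape tone; E4 (beat 7) — passing tone; A4 (beat 11) — escape tone.

The harmony at that moment is F# minor triad (F#, A, C#); G4 is not a chord tone.
It is approached by step down from A4 and left by leap up to C#5.
Step in, leap out — an escape tone.
The harmony at that moment is B dominant seventh chord (B, D#, F#, A); E4 is not a chord tone.
It is approached by step down from F#4 and left by step down to D#4.
Step in, step out in the same direction — a passing tone.
The harmony at that moment is C# minor seventh chord (C#, E, G#, B); A4 is not a chord tone.
It is approached by step down from B4 and left by leap up to C#5.
Step in, leap out — an escape tone.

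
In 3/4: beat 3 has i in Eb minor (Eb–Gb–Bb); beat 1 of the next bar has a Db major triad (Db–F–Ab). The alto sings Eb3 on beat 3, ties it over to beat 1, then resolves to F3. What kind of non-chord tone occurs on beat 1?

Retardation.

The harmony at that moment is Db major triad (Db, F, Ab); Eb3 is not a chord tone.
It is held over (the same pitch as the preceding Eb3) and left by step up to F3.
Held over from the previous chord and resolving up by step — a retardation.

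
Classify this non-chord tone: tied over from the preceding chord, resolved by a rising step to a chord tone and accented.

Retardation.

Approach: by preparation — the pitch is first a chord tone, then held (tied or repeated) while the harmony changes under it. Departure: up by step. Metric position: strong.
A prepared dissonance that resolves upward by step — a retardation. (The same figure resolving downward would be a suspension.)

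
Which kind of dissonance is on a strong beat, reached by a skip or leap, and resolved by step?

Appoggiatura.

Approach: by leap. Departure: by step. Metric position: strong.
Leap in, step out, in a metrically strong position — an appoggiatura. (It is the mirror image of the escape tone, which steps in and leaps out from a weak position.)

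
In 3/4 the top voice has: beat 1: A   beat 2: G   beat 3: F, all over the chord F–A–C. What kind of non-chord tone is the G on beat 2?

The harmony at that moment is F major triad (F, A, C); G is not a chord tone.
It is approached by step down from A and left by step down to F.
Step in, step out in the same direction — a passing tone.

Passing tone.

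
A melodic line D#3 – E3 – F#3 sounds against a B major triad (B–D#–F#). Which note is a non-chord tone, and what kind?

The harmony at that moment is B major triad (B, D#, F#); E3 is not a chord tone.
It is approached by step up from D#3 and left by step up to F#3.
Step in, step out in the same direction — a passing tone.

E3 is a passing tone.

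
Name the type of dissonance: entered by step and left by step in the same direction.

Passing tone.

Approach: by step. Departure: by step, continuing in the same direction.
Stepwise on both sides with no change of direction means the note fills in the space between two different chord tones — a passing tone. (Had it turned back to its starting note it would be a neighbor tone instead.)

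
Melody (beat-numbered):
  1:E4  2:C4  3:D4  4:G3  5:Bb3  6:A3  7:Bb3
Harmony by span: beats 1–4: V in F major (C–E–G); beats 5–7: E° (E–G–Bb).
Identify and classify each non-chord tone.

The harmony at that moment is C major triad (C, E, G); D4 is not a chord tone.
It is approached by step up from C4 and left by leap down to G3.
Step in, leap out — an escape tone.
The harmony at that moment is E diminished triad (E, G, Bb); A3 is not a chord tone.
It is approached by step down from Bb3 and left by step up to Bb3.
Step away and step back to the same note — a neighbor tone (lower neighbor).

D4 (beat 3) — escape tone; A3 (beat 6) — neighbor tone.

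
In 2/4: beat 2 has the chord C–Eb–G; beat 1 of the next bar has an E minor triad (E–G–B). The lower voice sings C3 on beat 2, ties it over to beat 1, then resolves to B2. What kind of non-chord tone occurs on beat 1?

The harmony at that moment is E minor triad (E, G, B); C3 is not a chord tone.
It is held over (the same pitch as the preceding C3) and left by step down to B2.
Held over from the previous chord and resolving down by step — a suspension.

Suspension.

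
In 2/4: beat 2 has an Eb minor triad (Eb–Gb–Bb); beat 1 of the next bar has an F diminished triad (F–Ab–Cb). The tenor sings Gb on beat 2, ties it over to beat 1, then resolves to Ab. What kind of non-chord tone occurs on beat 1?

The harmony at that moment is F diminished triad (F, Ab, Cb); Gb is not a chord tone.
It is held over (the same pitch as the preceding Gb) and left by step up to Ab.
Held over from the previous chord and resolving up by step — a retardation.

Retardation.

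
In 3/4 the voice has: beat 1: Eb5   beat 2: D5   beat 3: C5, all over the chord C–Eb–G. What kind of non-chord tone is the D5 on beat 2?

Passing tone.

The harmony at that moment is C minor triad (C, Eb, G); D5 is not a chord tone.
It is approached by step down from Eb5 and left by step down to C5.
Step in, step out in the same direction — a passing tone.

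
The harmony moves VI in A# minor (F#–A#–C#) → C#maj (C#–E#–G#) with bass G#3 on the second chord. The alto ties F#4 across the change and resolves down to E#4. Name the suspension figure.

7–6 suspension.

At the second chord the bass is G#3. The suspended F#4 lies a seventh above the bass; after resolving down by step to E#4, the interval above the bass becomes a sixth.
Suspension figures are named by those two intervals: 7–6.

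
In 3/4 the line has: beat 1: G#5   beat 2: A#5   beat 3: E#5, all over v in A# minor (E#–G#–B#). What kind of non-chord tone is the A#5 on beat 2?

The harmony at that moment is E# minor triad (E#, G#, B#); A#5 is not a chord tone.
It is approached by step up from G#5 and left by leap down to E#5.
Step in, leap out, on a weak beat — an escape tone.

Escape tone.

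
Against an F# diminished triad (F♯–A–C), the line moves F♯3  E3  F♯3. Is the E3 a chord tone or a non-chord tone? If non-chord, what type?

The harmony at that moment is F♯ diminished triad (F♯, A, C); E3 is not a chord tone.
It is approached by step down from F♯3 and left by step up to F♯3.
Step away and step back to the same note — a neighbor tone (lower neighbor).

Non-chord tone — a neighbor tone.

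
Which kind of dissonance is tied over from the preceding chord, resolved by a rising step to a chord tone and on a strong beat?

Retardation.

Approach: by preparation — the pitch is first a chord tone, then held (tied or repeated) while the harmony changes under it. Departure: up by step. Metric position: strong.
A prepared dissonance that resolves upward by step — a retardation. (The same figure resolving downward would be a suspension.)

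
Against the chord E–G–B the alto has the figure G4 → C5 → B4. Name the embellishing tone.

The harmony at that moment is E minor triad (E, G, B); C5 is not a chord tone.
It is approached by leap up from G4 and left by step down to B4.
Leap in, step out — an appoggiatura.

C5 is an appoggiatura.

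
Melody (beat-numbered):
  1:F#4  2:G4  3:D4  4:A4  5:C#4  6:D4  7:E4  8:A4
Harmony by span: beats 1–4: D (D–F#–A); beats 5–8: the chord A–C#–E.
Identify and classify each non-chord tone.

The harmony at that moment is D major triad (D, F#, A); G4 is not a chord tone.
It is approached by step up from F#4 and left by leap down to D4.
Step in, leap out — an escape tone.
The harmony at that moment is A major triad (A, C#, E); D4 is not a chord tone.
It is approached by step up from C#4 and left by step up to E4.
Step in, step out in the same direction — a passing tone.

G4 (beat 2) — escape tone; D4 (beat 6) — passing tone.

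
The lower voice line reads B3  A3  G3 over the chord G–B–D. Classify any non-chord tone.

The harmony at that moment is G major triad (G, B, D); A3 is not a chord tone.
It is approached by step down from B3 and left by step down to G3.
Step in, step out in the same direction — a passing tone.

A3 is a passing tone.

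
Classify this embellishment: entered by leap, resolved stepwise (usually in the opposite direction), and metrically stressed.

Approach: by leap. Departure: by step. Metric position: strong.
Leap in, step out, in a metrically strong position — an appoggiatura. (It is the mirror image of the escape tone, which steps in and leaps out from a weak position.)

Appoggiatura.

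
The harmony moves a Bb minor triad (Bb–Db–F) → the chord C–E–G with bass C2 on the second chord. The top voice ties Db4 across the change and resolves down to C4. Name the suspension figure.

9–8 suspension.

At the second chord the bass is C2. The suspended Db4 lies a ninth above the bass; after resolving down by step to C4, the interval above the bass becomes an octave.
Suspension figures are named by those two intervals: 9–8.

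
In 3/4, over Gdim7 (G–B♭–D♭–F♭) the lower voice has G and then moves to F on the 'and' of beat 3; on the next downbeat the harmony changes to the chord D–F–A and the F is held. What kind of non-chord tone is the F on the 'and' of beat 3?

Anticipation.

The harmony at that moment is G diminished seventh chord (G, B♭, D♭, F♭); F is not a chord tone.
It is approached by step down from G and then sustained as the same pitch into the next harmony.
Arriving early and becoming a chord tone when the harmony changes — an anticipation.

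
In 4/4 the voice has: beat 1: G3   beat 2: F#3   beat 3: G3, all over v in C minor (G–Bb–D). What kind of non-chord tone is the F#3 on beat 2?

The harmony at that moment is G minor triad (G, Bb, D); F#3 is not a chord tone.
It is approached by step down from G3 and left by step up to G3.
Step away and step back to the same note — a neighbor tone (lower neighbor).

Lower neighbor tone.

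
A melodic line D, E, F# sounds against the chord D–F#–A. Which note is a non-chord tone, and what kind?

The harmony at that moment is D major triad (D, F#, A); E is not a chord tone.
It is approached by step up from D and left by step up to F#.
Step in, step out in the same direction — a passing tone.

E is a passing tone.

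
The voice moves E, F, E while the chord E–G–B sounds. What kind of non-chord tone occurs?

F is a neighbor tone.

The harmony at that moment is E minor triad (E, G, B); F is not a chord tone.
It is approached by step up from E and left by step down to E.
Step away and step back to the same note — a neighbor tone (upper neighbor).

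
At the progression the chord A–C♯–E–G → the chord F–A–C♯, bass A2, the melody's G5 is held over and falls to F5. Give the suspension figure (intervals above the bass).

At the second chord the bass is A2. The suspended G5 lies a seventh above the bass; after resolving down by step to F5, the interval above the bass becomes a sixth.
Suspension figures are named by those two intervals: 7–6.

7–6 suspension.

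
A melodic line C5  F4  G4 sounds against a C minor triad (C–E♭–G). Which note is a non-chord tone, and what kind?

F4 is an appoggiatura.

The harmony at that moment is C minor triad (C, E♭, G); F4 is not a chord tone.
It is approached by leap down from C5 and left by step up to G4.
Leap in, step out — an appoggiatura.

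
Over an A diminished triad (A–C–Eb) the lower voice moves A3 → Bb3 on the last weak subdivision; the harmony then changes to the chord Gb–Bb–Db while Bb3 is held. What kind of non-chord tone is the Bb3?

Bb3 is an anticipation.

The harmony at that moment is A diminished triad (A, C, Eb); Bb3 is not a chord tone.
It is approached by step up from A3 and then sustained as the same pitch into the next harmony.
Arriving early and becoming a chord tone when the harmony changes — an anticipation.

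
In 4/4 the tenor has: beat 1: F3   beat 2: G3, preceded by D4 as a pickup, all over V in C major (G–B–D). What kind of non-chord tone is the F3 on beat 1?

The harmony at that moment is G major triad (G, B, D); F3 is not a chord tone.
It is approached by leap down from D4 and left by step up to G3.
Leap in, step out, metrically accented — an appoggiatura.

Appoggiatura.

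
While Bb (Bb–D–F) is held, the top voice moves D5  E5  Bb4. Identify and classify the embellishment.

E5 is an escape tone.

The harmony at that moment is Bb major triad (Bb, D, F); E5 is not a chord tone.
It is approached by step up from D5 and left by leap down to Bb4.
Step in, leap out — an escape tone.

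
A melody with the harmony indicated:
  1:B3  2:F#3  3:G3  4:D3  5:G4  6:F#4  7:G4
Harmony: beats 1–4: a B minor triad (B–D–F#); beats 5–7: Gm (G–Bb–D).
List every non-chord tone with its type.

G3 (beat 3) — escape tone; F#4 (beat 6) — neighbor tone.

The harmony at that moment is B minor triad (B, D, F#); G3 is not a chord tone.
It is approached by step up from F#3 and left by leap down to D3.
Step in, leap out — an escape tone.
The harmony at that moment is G minor triad (G, Bb, D); F#4 is not a chord tone.
It is approached by step down from G4 and left by step up to G4.
Step away and step back to the same note — a neighbor tone (lower neighbor).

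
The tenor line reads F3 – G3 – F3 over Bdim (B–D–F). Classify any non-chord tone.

G3 is a neighbor tone.

The harmony at that moment is B diminished triad (B, D, F); G3 is not a chord tone.
It is approached by step up from F3 and left by step down to F3.
Step away and step back to the same note — a neighbor tone (upper neighbor).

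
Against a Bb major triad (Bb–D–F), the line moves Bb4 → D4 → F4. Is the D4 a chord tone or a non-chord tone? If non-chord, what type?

Bb major triad contains Bb, D, F; D is the third, so it is a chord tone.

Chord tone (the third of Bb major triad).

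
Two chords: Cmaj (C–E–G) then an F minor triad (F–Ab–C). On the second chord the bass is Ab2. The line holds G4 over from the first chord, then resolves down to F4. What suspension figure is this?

At the second chord the bass is Ab2. The suspended G4 lies a seventh above the bass; after resolving down by step to F4, the interval above the bass becomes a sixth.
Suspension figures are named by those two intervals: 7–6.

7–6 suspension.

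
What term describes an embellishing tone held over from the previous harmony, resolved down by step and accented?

Suspension.

Approach: by preparation — the pitch is first a chord tone, then held (tied or repeated) while the harmony changes under it. Departure: down by step. Metric position: strong.
A prepared dissonance that resolves downward by step — a suspension. (The same figure resolving upward would be a retardation.)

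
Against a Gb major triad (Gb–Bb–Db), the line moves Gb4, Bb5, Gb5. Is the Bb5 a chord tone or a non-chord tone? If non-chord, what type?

Gb major triad contains Gb, Bb, Db; Bb is the third, so it is a chord tone.

Chord tone (the third of Gb major triad).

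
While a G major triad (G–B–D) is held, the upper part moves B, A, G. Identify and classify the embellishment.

A is a passing tone.

The harmony at that moment is G major triad (G, B, D); A is not a chord tone.
It is approached by step down from B and left by step down to G.
Step in, step out in the same direction — a passing tone.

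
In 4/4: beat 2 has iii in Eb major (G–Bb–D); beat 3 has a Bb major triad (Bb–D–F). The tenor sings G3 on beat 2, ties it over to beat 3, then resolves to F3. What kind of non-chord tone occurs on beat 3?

Suspension.

The harmony at that moment is Bb major triad (Bb, D, F); G3 is not a chord tone.
It is held over (the same pitch as the preceding G3) and left by step down to F3.
Held over from the previous chord and resolving down by step — a suspension.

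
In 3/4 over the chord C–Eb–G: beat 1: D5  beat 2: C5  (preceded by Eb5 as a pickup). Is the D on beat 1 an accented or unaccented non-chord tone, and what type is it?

Accented passing tone.

The harmony at that moment is C minor triad (C, Eb, G); D5 is not a chord tone.
It is approached by step down from Eb5 and left by step down to C5.
Step in, step out in the same direction — a passing tone.
It falls on the downbeat, so it is accented.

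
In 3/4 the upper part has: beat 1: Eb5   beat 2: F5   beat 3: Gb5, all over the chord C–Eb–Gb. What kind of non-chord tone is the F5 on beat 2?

Passing tone.

The harmony at that moment is C diminished triad (C, Eb, Gb); F5 is not a chord tone.
It is approached by step up from Eb5 and left by step up to Gb5.
Step in, step out in the same direction — a passing tone.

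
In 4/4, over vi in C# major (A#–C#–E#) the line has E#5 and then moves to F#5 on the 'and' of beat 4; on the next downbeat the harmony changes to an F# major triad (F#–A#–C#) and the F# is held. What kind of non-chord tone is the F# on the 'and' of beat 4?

The harmony at that moment is A# minor triad (A#, C#, E#); F#5 is not a chord tone.
It is approached by step up from E#5 and then sustained as the same pitch into the next harmony.
Arriving early and becoming a chord tone when the harmony changes — an anticipation.

Anticipation.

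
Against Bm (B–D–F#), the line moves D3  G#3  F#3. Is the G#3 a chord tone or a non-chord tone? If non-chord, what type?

The harmony at that moment is B minor triad (B, D, F#); G#3 is not a chord tone.
It is approached by leap up from D3 and left by step down to F#3.
Leap in, step out — an appoggiatura.

Non-chord tone — an appoggiatura.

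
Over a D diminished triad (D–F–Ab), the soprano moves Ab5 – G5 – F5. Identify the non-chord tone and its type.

The harmony at that moment is D diminished triad (D, F, Ab); G5 is not a chord tone.
It is approached by step down from Ab5 and left by step down to F5.
Step in, step out in the same direction — a passing tone.

G5 is a passing tone.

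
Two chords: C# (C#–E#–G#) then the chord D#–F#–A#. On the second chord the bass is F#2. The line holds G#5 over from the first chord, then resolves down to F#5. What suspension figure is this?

9–8 suspension.

At the second chord the bass is F#2. The suspended G#5 lies a ninth above the bass; after resolving down by step to F#5, the interval above the bass becomes an octave.
Suspension figures are named by those two intervals: 9–8.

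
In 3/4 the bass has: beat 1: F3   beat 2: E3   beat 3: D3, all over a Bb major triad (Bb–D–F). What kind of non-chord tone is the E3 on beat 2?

Passing tone.

The harmony at that moment is Bb major triad (Bb, D, F); E3 is not a chord tone.
It is approached by step down from F3 and left by step down to D3.
Step in, step out in the same direction — a passing tone.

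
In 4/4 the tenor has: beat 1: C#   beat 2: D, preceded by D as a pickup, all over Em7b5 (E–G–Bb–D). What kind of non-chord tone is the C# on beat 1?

The harmony at that moment is E half-diminished seventh chord (E, G, Bb, D); C# is not a chord tone.
It is approached by step down from D and left by step up to D.
Step away and step back to the same note — a neighbor tone (lower neighbor).

Lower neighbor tone.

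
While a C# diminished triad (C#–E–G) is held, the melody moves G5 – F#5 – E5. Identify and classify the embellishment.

The harmony at that moment is C# diminished triad (C#, E, G); F#5 is not a chord tone.
It is approached by step down from G5 and left by step down to E5.
Step in, step out in the same direction — a passing tone.

F#5 is a passing tone.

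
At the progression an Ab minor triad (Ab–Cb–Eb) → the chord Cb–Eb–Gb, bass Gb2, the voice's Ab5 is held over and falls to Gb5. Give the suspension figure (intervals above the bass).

9–8 suspension.

At the second chord the bass is Gb2. The suspended Ab5 lies a ninth above the bass; after resolving down by step to Gb5, the interval above the bass becomes an octave.
Suspension figures are named by those two intervals: 9–8.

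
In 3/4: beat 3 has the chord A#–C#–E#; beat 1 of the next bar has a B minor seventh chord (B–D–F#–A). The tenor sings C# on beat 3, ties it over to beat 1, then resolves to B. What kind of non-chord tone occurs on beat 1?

Suspension.

The harmony at that moment is B minor seventh chord (B, D, F#, A); C# is not a chord tone.
It is held over (the same pitch as the preceding C#) and left by step down to B.
Held over from the previous chord and resolving down by step — a suspension.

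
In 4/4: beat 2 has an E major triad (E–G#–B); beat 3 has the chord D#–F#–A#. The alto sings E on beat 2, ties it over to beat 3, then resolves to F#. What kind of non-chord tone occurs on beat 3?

The harmony at that moment is D# minor triad (D#, F#, A#); E is not a chord tone.
It is held over (the same pitch as the preceding E) and left by step up to F#.
Held over from the previous chord and resolving up by step — a retardation.

Retardation.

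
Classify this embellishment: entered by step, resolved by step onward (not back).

Approach: by step. Departure: by step, continuing in the same direction.
Stepwise on both sides with no change of direction means the note fills in the space between two different chord tones — a passing tone. (Had it turned back to its starting note it would be a neighbor tone instead.)

Passing tone.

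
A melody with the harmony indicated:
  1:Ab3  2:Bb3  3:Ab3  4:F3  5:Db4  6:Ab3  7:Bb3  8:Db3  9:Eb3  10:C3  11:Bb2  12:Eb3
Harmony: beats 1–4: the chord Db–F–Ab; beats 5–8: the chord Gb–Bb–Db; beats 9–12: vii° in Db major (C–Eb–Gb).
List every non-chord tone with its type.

The harmony at that moment is Db major triad (Db, F, Ab); Bb3 is not a chord tone.
It is approached by step up from Ab3 and left by step down to Ab3.
Step away and step back to the same note — a neighbor tone (upper neighbor).
The harmony at that moment is Gb major triad (Gb, Bb, Db); Ab3 is not a chord tone.
It is approached by leap down from Db4 and left by step up to Bb3.
Leap in, step out — an appoggiatura.
The harmony at that moment is C diminished triad (C, Eb, Gb); Bb2 is not a chord tone.
It is approached by step down from C3 and left by leap up to Eb3.
Step in, leap out — an escape tone.

Bb3 (beat 2) — neighbor tone; Ab3 (beat 6) — appoggiatura; Bb2 (beat 11) — escape tone.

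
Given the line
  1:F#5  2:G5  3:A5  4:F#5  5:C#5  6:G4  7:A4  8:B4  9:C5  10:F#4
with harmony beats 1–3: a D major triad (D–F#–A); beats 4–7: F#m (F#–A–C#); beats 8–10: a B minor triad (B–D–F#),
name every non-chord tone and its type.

G5 (beat 2) — passing tone; G4 (beat 6) — appoggiatura; C5 (beat 9) — escape tone.

The harmony at that moment is D major triad (D, F#, A); G5 is not a chord tone.
It is approached by step up from F#5 and left by step up to A5.
Step in, step out in the same direction — a passing tone.
The harmony at that moment is F# minor triad (F#, A, C#); G4 is not a chord tone.
It is approached by leap down from C#5 and left by step up to A4.
Leap in, step out — an appoggiatura.
The harmony at that moment is B minor triad (B, D, F#); C5 is not a chord tone.
It is approached by step up from B4 and left by leap down to F#4.
Step in, leap out — an escape tone.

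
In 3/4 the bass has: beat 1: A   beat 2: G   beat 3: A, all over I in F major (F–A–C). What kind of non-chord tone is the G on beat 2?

The harmony at that moment is F major triad (F, A, C); G is not a chord tone.
It is approached by step down from A and left by step up to A.
Step away and step back to the same note — a neighbor tone (lower neighbor).

Lower neighbor tone.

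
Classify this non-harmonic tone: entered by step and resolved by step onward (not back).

Approach: by step. Departure: by step, continuing in the same direction.
Stepwise on both sides with no change of direction means the note fills in the space between two different chord tones — a passing tone. (Had it turned back to its starting note it would be a neighbor tone instead.)

Passing tone.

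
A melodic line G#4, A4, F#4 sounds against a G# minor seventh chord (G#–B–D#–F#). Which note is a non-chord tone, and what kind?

The harmony at that moment is G# minor seventh chord (G#, B, D#, F#); A4 is not a chord tone.
It is approached by step up from G#4 and left by leap down to F#4.
Step in, leap out — an escape tone.

A4 is an escape tone.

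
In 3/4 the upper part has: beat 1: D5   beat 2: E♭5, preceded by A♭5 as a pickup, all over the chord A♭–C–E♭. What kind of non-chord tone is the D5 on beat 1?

The harmony at that moment is A♭ major triad (A♭, C, E♭); D5 is not a chord tone.
It is approached by leap down from A♭5 and left by step up to E♭5.
Leap in, step out, metrically accented — an appoggiatura.

Appoggiatura.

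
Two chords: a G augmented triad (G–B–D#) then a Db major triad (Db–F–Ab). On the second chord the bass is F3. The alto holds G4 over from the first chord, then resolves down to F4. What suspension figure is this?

9–8 suspension.

At the second chord the bass is F3. The suspended G4 lies a ninth above the bass; after resolving down by step to F4, the interval above the bass becomes an octave.
Suspension figures are named by those two intervals: 9–8.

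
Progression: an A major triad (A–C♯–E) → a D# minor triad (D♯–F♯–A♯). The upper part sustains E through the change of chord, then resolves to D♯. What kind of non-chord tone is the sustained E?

The harmony at that moment is D♯ minor triad (D♯, F♯, A♯); E is not a chord tone.
It is held over (the same pitch as the preceding E) and left by step down to D♯.
Held over from the previous chord and resolving down by step — a suspension.

E is a suspension.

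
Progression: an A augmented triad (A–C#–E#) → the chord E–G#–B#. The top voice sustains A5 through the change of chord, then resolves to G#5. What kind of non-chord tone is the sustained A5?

The harmony at that moment is E augmented triad (E, G#, B#); A5 is not a chord tone.
It is held over (the same pitch as the preceding A5) and left by step down to G#5.
Held over from the previous chord and resolving down by step — a suspension.

A5 is a suspension.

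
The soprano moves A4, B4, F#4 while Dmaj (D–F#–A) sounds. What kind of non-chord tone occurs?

B4 is an escape tone.

The harmony at that moment is D major triad (D, F#, A); B4 is not a chord tone.
It is approached by step up from A4 and left by leap down to F#4.
Step in, leap out — an escape tone.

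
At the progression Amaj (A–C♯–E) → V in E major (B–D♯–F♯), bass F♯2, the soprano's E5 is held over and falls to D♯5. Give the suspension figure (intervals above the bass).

At the second chord the bass is F♯2. The suspended E5 lies a seventh above the bass; after resolving down by step to D♯5, the interval above the bass becomes a sixth.
Suspension figures are named by those two intervals: 7–6.

7–6 suspension.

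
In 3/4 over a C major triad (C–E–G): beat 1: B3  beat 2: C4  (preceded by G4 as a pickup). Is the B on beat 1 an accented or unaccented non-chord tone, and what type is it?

The harmony at that moment is C major triad (C, E, G); B3 is not a chord tone.
It is approached by leap down from G4 and left by step up to C4.
Leap in, step out — an appoggiatura.
It falls on the downbeat, so it is accented.

Accented appoggiatura.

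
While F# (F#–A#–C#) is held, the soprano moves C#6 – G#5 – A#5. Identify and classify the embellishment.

G#5 is an appoggiatura.

The harmony at that moment is F# major triad (F#, A#, C#); G#5 is not a chord tone.
It is approached by leap down from C#6 and left by step up to A#5.
Leap in, step out — an appoggiatura.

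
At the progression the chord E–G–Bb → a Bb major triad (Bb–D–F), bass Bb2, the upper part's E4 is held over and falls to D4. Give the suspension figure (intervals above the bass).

4–3 suspension.

At the second chord the bass is Bb2. The suspended E4 lies a fourth above the bass; after resolving down by step to D4, the interval above the bass becomes a third.
Suspension figures are named by those two intervals: 4–3.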